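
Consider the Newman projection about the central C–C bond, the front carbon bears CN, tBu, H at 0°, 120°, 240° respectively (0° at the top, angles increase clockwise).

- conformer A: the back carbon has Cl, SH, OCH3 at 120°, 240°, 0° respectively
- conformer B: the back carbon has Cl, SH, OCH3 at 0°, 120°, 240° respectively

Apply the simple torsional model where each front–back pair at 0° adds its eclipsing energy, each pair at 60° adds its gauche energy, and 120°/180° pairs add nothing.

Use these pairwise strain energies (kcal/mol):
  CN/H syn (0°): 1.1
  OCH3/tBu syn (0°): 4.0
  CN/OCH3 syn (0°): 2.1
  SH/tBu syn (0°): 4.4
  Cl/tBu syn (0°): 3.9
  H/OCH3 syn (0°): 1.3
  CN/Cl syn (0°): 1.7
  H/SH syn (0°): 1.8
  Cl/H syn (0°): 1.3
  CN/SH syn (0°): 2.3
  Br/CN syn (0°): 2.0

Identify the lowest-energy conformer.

B

A (eclipsed): CN–OCH3 eclipsed, tBu–Cl eclipsed, H–SH eclipsed; 2.1 + 3.9 + 1.8 = 7.8 kcal/mol.
B (eclipsed): CN–Cl eclipsed, tBu–SH eclipsed, H–OCH3 eclipsed; 1.7 + 4.4 + 1.3 = 7.4 kcal/mol.
B has the lowest total (7.4 kcal/mol).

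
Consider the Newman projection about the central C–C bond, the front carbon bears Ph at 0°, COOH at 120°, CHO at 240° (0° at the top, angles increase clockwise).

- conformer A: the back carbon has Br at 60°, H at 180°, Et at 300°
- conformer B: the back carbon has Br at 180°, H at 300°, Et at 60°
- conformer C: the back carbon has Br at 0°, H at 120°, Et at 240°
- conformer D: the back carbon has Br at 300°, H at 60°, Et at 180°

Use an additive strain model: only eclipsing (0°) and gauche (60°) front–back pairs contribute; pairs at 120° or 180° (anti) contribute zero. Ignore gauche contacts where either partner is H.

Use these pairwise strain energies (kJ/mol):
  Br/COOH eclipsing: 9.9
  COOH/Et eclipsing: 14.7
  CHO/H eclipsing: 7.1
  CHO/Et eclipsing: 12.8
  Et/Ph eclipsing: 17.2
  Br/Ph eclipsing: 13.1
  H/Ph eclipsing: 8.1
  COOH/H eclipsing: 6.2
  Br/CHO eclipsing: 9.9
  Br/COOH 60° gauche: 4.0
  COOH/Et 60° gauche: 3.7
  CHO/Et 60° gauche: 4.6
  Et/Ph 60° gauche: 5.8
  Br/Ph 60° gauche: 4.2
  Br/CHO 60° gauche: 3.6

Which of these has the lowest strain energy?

A (staggered): Ph(0°)/Br(60°) gauche 4.2; Ph(0°)/Et(300°) gauche 5.8; COOH(120°)/Br(60°) gauche 4.0; CHO(240°)/Et(300°) gauche 4.6 → 18.6 kJ/mol.
B (staggered): Ph(0°)/Et(60°) gauche 5.8; COOH(120°)/Br(180°) gauche 4.0; COOH(120°)/Et(60°) gauche 3.7; CHO(240°)/Br(180°) gauche 3.6 → 17.1 kJ/mol.
C (eclipsed): Ph(0°)/Br(0°) eclipsed 13.1; COOH(120°)/H(120°) eclipsed 6.2; CHO(240°)/Et(240°) eclipsed 12.8 → 32.1 kJ/mol.
D (staggered): Ph(0°)/Br(300°) gauche 4.2; COOH(120°)/Et(180°) gauche 3.7; CHO(240°)/Br(300°) gauche 3.6; CHO(240°)/Et(180°) gauche 4.6 → 16.1 kJ/mol.
D has the lowest total (16.1 kJ/mol).

D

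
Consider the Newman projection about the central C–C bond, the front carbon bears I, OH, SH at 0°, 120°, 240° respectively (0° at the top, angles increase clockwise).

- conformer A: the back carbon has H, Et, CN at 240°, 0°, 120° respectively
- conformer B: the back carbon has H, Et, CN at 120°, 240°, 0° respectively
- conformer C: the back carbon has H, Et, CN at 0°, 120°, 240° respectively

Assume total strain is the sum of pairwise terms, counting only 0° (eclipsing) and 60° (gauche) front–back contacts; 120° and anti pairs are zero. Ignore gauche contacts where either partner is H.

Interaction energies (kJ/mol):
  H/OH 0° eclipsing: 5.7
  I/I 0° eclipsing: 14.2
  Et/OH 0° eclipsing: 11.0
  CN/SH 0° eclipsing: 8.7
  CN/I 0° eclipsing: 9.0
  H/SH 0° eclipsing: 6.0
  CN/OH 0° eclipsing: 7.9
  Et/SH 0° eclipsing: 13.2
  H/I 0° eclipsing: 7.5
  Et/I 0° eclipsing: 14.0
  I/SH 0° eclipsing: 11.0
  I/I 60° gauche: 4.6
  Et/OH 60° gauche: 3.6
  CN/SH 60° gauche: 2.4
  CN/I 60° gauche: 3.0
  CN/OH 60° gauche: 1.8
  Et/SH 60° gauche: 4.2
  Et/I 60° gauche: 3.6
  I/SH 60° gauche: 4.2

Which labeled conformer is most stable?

C

A is eclipsed. I at 0° is eclipsed with Et at 0° (14.0); OH at 120° is eclipsed with CN at 120° (7.9); SH at 240° is eclipsed with H at 240° (6.0). Total 27.9 kJ/mol.
B is eclipsed. I at 0° is eclipsed with CN at 0° (9.0); OH at 120° is eclipsed with H at 120° (5.7); SH at 240° is eclipsed with Et at 240° (13.2). Total 27.9 kJ/mol.
C is eclipsed. I at 0° is eclipsed with H at 0° (7.5); OH at 120° is eclipsed with Et at 120° (11.0); SH at 240° is eclipsed with CN at 240° (8.7). Total 27.2 kJ/mol.
C has the lowest total (27.2 kJ/mol).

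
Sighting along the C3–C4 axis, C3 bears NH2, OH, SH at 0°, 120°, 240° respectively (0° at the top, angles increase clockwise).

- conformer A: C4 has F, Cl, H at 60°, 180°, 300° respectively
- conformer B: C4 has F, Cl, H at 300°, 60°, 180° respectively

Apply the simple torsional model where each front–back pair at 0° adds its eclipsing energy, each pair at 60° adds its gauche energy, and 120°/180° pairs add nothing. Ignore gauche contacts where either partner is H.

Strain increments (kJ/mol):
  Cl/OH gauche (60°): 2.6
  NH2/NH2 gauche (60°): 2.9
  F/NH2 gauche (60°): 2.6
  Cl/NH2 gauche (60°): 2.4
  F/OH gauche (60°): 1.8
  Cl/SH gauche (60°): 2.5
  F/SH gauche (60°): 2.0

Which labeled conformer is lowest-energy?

A (staggered): NH2(0°)/F(60°) gauche 2.6; OH(120°)/F(60°) gauche 1.8; OH(120°)/Cl(180°) gauche 2.6; SH(240°)/Cl(180°) gauche 2.5 → 9.5 kJ/mol.
B (staggered): NH2(0°)/F(300°) gauche 2.6; NH2(0°)/Cl(60°) gauche 2.4; OH(120°)/Cl(60°) gauche 2.6; SH(240°)/F(300°) gauche 2.0 → 9.6 kJ/mol.
A has the lowest total (9.5 kJ/mol).

A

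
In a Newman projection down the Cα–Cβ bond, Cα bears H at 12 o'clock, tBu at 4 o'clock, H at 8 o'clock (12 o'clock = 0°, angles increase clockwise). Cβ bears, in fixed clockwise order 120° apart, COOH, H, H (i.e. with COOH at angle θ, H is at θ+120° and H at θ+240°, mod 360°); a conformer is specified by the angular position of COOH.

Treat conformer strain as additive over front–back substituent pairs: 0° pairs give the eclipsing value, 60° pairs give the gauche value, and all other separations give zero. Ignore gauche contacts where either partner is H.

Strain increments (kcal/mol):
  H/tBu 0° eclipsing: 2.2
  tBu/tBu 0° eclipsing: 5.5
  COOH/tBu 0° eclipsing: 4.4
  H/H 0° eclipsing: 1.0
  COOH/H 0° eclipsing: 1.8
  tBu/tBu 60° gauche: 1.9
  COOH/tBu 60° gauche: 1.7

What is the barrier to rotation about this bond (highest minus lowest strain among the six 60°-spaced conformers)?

6.4 kcal/mol

COOH at 0° (eclipsed): H–COOH eclipsed, tBu–H eclipsed, H–H eclipsed; 1.8 + 2.2 + 1.0 = 5.0 kcal/mol.
COOH at 60° (staggered): tBu–COOH gauche; 1.7 = 1.7 kcal/mol.
COOH at 120° (eclipsed): H–H eclipsed, tBu–COOH eclipsed, H–H eclipsed; 1.0 + 4.4 + 1.0 = 6.4 kcal/mol.
COOH at 180° (staggered): tBu–COOH gauche; 1.7 = 1.7 kcal/mol.
COOH at 240° (eclipsed): H–H eclipsed, tBu–H eclipsed, H–COOH eclipsed; 1.0 + 2.2 + 1.8 = 5.0 kcal/mol.
COOH at 300° (staggered): no non-H gauche contacts → 0.0 kcal/mol.
Max at 120° (6.4 kcal/mol), min at 300° (0.0 kcal/mol); barrier = 6.4 kcal/mol.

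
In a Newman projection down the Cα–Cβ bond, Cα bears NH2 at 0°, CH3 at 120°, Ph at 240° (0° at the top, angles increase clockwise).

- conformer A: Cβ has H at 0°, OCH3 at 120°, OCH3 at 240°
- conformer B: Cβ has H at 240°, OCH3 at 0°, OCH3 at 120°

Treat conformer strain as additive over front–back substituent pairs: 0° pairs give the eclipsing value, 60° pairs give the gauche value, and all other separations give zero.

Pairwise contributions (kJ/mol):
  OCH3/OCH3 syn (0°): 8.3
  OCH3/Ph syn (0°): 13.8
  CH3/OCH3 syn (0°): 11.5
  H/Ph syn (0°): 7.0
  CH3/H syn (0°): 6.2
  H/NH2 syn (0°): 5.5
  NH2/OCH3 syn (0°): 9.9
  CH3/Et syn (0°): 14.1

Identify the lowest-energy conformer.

A is eclipsed. NH2 at 0° is eclipsed with H at 0° (5.5); CH3 at 120° is eclipsed with OCH3 at 120° (11.5); Ph at 240° is eclipsed with OCH3 at 240° (13.8). Total 30.8 kJ/mol.
B is eclipsed. NH2 at 0° is eclipsed with OCH3 at 0° (9.9); CH3 at 120° is eclipsed with OCH3 at 120° (11.5); Ph at 240° is eclipsed with H at 240° (7.0). Total 28.4 kJ/mol.
B has the lowest total (28.4 kJ/mol).

B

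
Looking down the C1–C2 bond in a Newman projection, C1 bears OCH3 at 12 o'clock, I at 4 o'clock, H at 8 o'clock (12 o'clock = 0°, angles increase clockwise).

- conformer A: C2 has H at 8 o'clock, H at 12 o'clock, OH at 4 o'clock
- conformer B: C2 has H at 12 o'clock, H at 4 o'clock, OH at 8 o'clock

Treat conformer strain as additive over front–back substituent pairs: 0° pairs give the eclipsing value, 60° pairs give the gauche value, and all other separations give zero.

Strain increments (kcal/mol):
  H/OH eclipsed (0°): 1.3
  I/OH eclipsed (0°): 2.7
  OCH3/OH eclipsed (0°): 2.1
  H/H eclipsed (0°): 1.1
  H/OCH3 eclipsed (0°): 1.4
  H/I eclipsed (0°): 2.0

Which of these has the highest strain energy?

A is eclipsed. OCH3 at 0° is eclipsed with H at 0° (1.4); I at 120° is eclipsed with OH at 120° (2.7); H at 240° is eclipsed with H at 240° (1.1). Total 5.2 kcal/mol.
B is eclipsed. OCH3 at 0° is eclipsed with H at 0° (1.4); I at 120° is eclipsed with H at 120° (2.0); H at 240° is eclipsed with OH at 240° (1.3). Total 4.7 kcal/mol.
A has the highest total (5.2 kcal/mol).

A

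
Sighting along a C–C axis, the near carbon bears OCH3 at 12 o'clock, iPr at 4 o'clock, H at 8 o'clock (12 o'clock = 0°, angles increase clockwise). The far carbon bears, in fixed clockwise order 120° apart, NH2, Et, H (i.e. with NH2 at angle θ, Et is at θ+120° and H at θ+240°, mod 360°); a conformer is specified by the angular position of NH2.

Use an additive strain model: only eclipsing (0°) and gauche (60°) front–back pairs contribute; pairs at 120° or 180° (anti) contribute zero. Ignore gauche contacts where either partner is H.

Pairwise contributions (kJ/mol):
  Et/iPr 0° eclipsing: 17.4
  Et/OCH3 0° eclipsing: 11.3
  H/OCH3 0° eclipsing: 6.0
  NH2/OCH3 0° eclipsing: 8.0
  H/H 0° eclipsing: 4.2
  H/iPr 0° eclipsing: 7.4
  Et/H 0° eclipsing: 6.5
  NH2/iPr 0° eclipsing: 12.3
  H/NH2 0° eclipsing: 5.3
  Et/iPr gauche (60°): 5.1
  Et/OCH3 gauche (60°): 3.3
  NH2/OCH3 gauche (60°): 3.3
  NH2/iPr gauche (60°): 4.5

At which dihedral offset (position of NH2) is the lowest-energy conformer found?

180°

NH2 at 0° is eclipsed. OCH3 at 0° is eclipsed with NH2 at 0° (8.0); iPr at 120° is eclipsed with Et at 120° (17.4); H at 240° is eclipsed with H at 240° (4.2). Total 29.6 kJ/mol.
NH2 at 60° is staggered. OCH3 at 0° is gauche with NH2 at 60° (3.3); iPr at 120° is gauche with NH2 at 60° (4.5); iPr at 120° is gauche with Et at 180° (5.1). Total 12.9 kJ/mol.
NH2 at 120° is eclipsed. OCH3 at 0° is eclipsed with H at 0° (6.0); iPr at 120° is eclipsed with NH2 at 120° (12.3); H at 240° is eclipsed with Et at 240° (6.5). Total 24.8 kJ/mol.
NH2 at 180° is staggered. OCH3 at 0° is gauche with Et at 300° (3.3); iPr at 120° is gauche with NH2 at 180° (4.5). Total 7.8 kJ/mol.
NH2 at 240° is eclipsed. OCH3 at 0° is eclipsed with Et at 0° (11.3); iPr at 120° is eclipsed with H at 120° (7.4); H at 240° is eclipsed with NH2 at 240° (5.3). Total 24.0 kJ/mol.
NH2 at 300° is staggered. OCH3 at 0° is gauche with NH2 at 300° (3.3); OCH3 at 0° is gauche with Et at 60° (3.3); iPr at 120° is gauche with Et at 60° (5.1). Total 11.7 kJ/mol.
The minimum (7.8 kJ/mol) occurs with NH2 at 180°.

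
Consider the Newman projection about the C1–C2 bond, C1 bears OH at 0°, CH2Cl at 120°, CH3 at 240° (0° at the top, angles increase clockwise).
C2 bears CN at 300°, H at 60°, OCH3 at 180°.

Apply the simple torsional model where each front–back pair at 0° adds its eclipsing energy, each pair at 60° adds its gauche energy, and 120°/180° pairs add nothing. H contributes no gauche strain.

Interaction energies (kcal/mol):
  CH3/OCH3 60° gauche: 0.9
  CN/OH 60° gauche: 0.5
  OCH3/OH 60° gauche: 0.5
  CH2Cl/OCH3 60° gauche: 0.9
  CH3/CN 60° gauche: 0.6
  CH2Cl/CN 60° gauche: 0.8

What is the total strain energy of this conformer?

This conformer is staggered. OH at 0° is gauche with CN at 300° (0.5); CH2Cl at 120° is gauche with OCH3 at 180° (0.9); CH3 at 240° is gauche with CN at 300° (0.6); CH3 at 240° is gauche with OCH3 at 180° (0.9). Total 2.9 kcal/mol.

2.9 kcal/mol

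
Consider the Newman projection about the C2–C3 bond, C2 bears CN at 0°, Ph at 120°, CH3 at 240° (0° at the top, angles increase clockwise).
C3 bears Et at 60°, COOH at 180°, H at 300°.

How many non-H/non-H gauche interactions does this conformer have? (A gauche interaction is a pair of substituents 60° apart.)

Non-H gauche pairs: CN(0°)/Et(60°); Ph(120°)/Et(60°); Ph(120°)/COOH(180°); CH3(240°)/COOH(180°) — 4 interactions.

4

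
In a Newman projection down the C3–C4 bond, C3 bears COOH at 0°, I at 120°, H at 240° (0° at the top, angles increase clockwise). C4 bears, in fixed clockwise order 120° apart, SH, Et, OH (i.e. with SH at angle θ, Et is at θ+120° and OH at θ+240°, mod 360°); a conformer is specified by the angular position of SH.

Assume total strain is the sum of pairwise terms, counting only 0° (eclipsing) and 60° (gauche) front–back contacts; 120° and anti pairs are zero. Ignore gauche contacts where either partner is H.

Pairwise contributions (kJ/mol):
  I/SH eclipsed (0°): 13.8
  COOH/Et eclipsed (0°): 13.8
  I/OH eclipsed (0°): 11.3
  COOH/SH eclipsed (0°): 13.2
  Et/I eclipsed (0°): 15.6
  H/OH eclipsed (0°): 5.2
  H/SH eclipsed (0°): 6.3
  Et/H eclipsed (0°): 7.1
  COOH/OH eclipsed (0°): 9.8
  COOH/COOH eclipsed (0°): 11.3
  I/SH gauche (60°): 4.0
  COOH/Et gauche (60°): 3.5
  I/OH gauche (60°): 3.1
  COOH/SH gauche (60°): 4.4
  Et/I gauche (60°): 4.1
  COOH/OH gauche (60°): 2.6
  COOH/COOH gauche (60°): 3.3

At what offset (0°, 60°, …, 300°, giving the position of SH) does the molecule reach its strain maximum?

SH at 0° (eclipsed): COOH–SH eclipsed, I–Et eclipsed, H–OH eclipsed; 13.2 + 15.6 + 5.2 = 34.0 kJ/mol.
SH at 60° (staggered): COOH–SH gauche, COOH–OH gauche, I–SH gauche, I–Et gauche; 4.4 + 2.6 + 4.0 + 4.1 = 15.1 kJ/mol.
SH at 120° (eclipsed): COOH–OH eclipsed, I–SH eclipsed, H–Et eclipsed; 9.8 + 13.8 + 7.1 = 30.7 kJ/mol.
SH at 180° (staggered): COOH–Et gauche, COOH–OH gauche, I–SH gauche, I–OH gauche; 3.5 + 2.6 + 4.0 + 3.1 = 13.2 kJ/mol.
SH at 240° (eclipsed): COOH–Et eclipsed, I–OH eclipsed, H–SH eclipsed; 13.8 + 11.3 + 6.3 = 31.4 kJ/mol.
SH at 300° (staggered): COOH–SH gauche, COOH–Et gauche, I–Et gauche, I–OH gauche; 4.4 + 3.5 + 4.1 + 3.1 = 15.1 kJ/mol.
The maximum (34.0 kJ/mol) occurs with SH at 0°.

0°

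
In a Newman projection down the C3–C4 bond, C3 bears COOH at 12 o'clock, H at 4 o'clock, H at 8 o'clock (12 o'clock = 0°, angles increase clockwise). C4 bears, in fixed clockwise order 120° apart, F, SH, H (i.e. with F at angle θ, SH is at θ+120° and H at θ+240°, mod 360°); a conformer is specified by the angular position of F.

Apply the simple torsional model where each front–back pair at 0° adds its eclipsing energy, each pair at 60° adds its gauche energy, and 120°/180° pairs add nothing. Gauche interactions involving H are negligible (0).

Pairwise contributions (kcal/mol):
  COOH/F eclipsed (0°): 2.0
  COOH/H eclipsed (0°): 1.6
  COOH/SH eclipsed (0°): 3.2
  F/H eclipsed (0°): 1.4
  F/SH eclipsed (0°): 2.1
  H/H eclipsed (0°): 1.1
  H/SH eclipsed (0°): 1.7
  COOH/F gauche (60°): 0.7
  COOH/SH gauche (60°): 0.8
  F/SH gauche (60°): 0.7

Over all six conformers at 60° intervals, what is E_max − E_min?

F at 0° (eclipsed): COOH–F eclipsed, H–SH eclipsed, H–H eclipsed; 2.0 + 1.7 + 1.1 = 4.8 kcal/mol.
F at 60° (staggered): COOH–F gauche; 0.7 = 0.7 kcal/mol.
F at 120° (eclipsed): COOH–H eclipsed, H–F eclipsed, H–SH eclipsed; 1.6 + 1.4 + 1.7 = 4.7 kcal/mol.
F at 180° (staggered): COOH–SH gauche; 0.8 = 0.8 kcal/mol.
F at 240° (eclipsed): COOH–SH eclipsed, H–H eclipsed, H–F eclipsed; 3.2 + 1.1 + 1.4 = 5.7 kcal/mol.
F at 300° (staggered): COOH–F gauche, COOH–SH gauche; 0.7 + 0.8 = 1.5 kcal/mol.
Max at 240° (5.7 kcal/mol), min at 60° (0.7 kcal/mol); barrier = 5.0 kcal/mol.

5.0 kcal/mol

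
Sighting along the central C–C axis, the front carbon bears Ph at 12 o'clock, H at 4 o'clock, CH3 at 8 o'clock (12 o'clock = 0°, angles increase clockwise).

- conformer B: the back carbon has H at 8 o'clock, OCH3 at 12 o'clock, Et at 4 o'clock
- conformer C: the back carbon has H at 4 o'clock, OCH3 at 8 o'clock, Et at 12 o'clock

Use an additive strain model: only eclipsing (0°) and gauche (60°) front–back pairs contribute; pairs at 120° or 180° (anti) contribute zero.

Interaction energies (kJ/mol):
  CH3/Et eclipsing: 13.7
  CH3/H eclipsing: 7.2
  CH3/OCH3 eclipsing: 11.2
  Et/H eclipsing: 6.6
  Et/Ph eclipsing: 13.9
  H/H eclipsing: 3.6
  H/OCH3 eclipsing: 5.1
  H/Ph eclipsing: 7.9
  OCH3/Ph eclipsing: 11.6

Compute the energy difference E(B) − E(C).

-3.3 kJ/mol

B (eclipsed): Ph–OCH3 eclipsed, H–Et eclipsed, CH3–H eclipsed; 11.6 + 6.6 + 7.2 = 25.4 kJ/mol.
C (eclipsed): Ph–Et eclipsed, H–H eclipsed, CH3–OCH3 eclipsed; 13.9 + 3.6 + 11.2 = 28.7 kJ/mol.
E(B) − E(C) = 25.4 − 28.7 = -3.3 kJ/mol.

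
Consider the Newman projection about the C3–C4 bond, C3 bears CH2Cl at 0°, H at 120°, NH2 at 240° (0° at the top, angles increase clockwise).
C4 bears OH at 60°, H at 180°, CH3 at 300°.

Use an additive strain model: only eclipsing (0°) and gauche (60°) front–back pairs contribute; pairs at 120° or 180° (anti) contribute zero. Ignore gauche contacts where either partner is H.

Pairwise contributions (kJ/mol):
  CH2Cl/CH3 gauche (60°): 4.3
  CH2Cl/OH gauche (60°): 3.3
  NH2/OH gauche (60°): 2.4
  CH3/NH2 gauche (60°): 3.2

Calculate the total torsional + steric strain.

10.8 kJ/mol

This conformer (staggered): CH2Cl–OH gauche, CH2Cl–CH3 gauche, NH2–CH3 gauche; 3.3 + 4.3 + 3.2 = 10.8 kJ/mol.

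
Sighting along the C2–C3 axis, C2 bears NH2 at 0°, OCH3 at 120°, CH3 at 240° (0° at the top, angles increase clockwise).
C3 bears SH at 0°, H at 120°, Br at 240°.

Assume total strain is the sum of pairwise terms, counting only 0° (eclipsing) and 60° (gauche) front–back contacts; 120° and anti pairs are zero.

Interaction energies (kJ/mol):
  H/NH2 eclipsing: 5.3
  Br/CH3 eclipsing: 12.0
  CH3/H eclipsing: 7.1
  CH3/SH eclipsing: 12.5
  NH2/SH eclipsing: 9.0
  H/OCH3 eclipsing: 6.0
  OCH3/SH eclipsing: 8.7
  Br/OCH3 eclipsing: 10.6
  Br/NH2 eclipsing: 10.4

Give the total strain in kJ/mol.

This conformer (eclipsed): NH2(0°)/SH(0°) eclipsed 9.0; OCH3(120°)/H(120°) eclipsed 6.0; CH3(240°)/Br(240°) eclipsed 12.0 → 27.0 kJ/mol.

27.0 kJ/mol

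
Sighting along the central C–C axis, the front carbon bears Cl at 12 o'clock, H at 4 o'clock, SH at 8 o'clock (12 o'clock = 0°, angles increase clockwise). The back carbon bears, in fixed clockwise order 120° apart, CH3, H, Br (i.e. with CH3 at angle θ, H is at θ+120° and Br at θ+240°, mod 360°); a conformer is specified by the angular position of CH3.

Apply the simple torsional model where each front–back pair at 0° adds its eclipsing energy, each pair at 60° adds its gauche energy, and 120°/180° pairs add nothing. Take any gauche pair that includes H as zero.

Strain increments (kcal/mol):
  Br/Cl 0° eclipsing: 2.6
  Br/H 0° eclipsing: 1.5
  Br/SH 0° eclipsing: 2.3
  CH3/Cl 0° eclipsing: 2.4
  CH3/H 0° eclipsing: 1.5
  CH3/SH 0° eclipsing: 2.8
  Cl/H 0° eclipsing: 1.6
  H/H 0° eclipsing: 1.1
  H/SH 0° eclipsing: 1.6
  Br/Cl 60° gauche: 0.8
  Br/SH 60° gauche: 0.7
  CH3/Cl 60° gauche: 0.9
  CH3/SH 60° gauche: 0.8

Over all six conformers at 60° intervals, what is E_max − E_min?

4.3 kcal/mol

CH3 at 0° (eclipsed): Cl–CH3 eclipsed, H–H eclipsed, SH–Br eclipsed; 2.4 + 1.1 + 2.3 = 5.8 kcal/mol.
CH3 at 60° (staggered): Cl–CH3 gauche, Cl–Br gauche, SH–Br gauche; 0.9 + 0.8 + 0.7 = 2.4 kcal/mol.
CH3 at 120° (eclipsed): Cl–Br eclipsed, H–CH3 eclipsed, SH–H eclipsed; 2.6 + 1.5 + 1.6 = 5.7 kcal/mol.
CH3 at 180° (staggered): Cl–Br gauche, SH–CH3 gauche; 0.8 + 0.8 = 1.6 kcal/mol.
CH3 at 240° (eclipsed): Cl–H eclipsed, H–Br eclipsed, SH–CH3 eclipsed; 1.6 + 1.5 + 2.8 = 5.9 kcal/mol.
CH3 at 300° (staggered): Cl–CH3 gauche, SH–CH3 gauche, SH–Br gauche; 0.9 + 0.8 + 0.7 = 2.4 kcal/mol.
Max at 240° (5.9 kcal/mol), min at 180° (1.6 kcal/mol); barrier = 4.3 kcal/mol.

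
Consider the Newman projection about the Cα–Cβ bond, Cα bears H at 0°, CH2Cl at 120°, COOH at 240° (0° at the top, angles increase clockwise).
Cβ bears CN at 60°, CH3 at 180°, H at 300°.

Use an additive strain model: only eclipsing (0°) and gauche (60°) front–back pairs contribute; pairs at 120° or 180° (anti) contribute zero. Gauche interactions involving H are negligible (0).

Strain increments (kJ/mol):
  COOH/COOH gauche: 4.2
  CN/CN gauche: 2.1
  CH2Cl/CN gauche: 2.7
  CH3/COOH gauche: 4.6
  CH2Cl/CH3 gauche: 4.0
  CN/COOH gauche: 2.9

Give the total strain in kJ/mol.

11.3 kJ/mol

This conformer (staggered): CH2Cl–CN gauche, CH2Cl–CH3 gauche, COOH–CH3 gauche; 2.7 + 4.0 + 4.6 = 11.3 kJ/mol.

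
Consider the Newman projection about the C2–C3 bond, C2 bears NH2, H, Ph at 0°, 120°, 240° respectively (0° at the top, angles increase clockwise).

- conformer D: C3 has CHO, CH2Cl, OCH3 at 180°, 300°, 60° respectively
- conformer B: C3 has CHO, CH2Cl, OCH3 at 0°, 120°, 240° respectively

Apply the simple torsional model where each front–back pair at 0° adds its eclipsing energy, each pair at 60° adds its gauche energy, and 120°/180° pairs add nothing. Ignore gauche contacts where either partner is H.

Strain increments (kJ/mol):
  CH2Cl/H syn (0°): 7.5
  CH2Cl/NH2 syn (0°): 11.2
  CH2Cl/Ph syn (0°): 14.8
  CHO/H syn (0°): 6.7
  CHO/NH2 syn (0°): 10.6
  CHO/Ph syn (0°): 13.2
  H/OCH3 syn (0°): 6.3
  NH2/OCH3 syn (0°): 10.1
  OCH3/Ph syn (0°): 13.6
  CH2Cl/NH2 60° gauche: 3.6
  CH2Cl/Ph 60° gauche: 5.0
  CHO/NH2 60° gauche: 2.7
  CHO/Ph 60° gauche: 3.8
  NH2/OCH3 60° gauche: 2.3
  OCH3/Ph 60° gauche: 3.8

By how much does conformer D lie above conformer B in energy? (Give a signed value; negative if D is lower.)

-17.0 kJ/mol

D (staggered): NH2(0°)/CH2Cl(300°) gauche 3.6; NH2(0°)/OCH3(60°) gauche 2.3; Ph(240°)/CHO(180°) gauche 3.8; Ph(240°)/CH2Cl(300°) gauche 5.0 → 14.7 kJ/mol.
B (eclipsed): NH2(0°)/CHO(0°) eclipsed 10.6; H(120°)/CH2Cl(120°) eclipsed 7.5; Ph(240°)/OCH3(240°) eclipsed 13.6 → 31.7 kJ/mol.
E(D) − E(B) = 14.7 − 31.7 = -17.0 kJ/mol.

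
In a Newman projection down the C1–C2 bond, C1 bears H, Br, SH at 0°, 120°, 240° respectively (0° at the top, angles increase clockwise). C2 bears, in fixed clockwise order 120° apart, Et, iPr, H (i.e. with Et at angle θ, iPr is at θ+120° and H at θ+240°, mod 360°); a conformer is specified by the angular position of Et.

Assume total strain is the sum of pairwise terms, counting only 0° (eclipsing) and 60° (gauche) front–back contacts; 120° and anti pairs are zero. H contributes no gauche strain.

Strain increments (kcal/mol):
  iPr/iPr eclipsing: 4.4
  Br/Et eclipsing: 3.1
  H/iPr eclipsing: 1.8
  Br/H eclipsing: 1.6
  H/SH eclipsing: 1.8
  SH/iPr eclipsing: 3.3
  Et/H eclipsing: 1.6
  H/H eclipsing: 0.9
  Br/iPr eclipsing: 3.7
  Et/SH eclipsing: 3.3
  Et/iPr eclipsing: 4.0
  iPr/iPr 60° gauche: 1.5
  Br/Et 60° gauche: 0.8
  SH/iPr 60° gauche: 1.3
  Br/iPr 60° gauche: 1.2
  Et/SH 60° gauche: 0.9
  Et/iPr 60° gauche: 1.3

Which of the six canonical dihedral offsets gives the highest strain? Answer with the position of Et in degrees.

120°

Et at 0° is eclipsed. H at 0° is eclipsed with Et at 0° (1.6); Br at 120° is eclipsed with iPr at 120° (3.7); SH at 240° is eclipsed with H at 240° (1.8). Total 7.1 kcal/mol.
Et at 60° is staggered. Br at 120° is gauche with Et at 60° (0.8); Br at 120° is gauche with iPr at 180° (1.2); SH at 240° is gauche with iPr at 180° (1.3). Total 3.3 kcal/mol.
Et at 120° is eclipsed. H at 0° is eclipsed with H at 0° (0.9); Br at 120° is eclipsed with Et at 120° (3.1); SH at 240° is eclipsed with iPr at 240° (3.3). Total 7.3 kcal/mol.
Et at 180° is staggered. Br at 120° is gauche with Et at 180° (0.8); SH at 240° is gauche with Et at 180° (0.9); SH at 240° is gauche with iPr at 300° (1.3). Total 3.0 kcal/mol.
Et at 240° is eclipsed. H at 0° is eclipsed with iPr at 0° (1.8); Br at 120° is eclipsed with H at 120° (1.6); SH at 240° is eclipsed with Et at 240° (3.3). Total 6.7 kcal/mol.
Et at 300° is staggered. Br at 120° is gauche with iPr at 60° (1.2); SH at 240° is gauche with Et at 300° (0.9). Total 2.1 kcal/mol.
The maximum (7.3 kcal/mol) occurs with Et at 120°.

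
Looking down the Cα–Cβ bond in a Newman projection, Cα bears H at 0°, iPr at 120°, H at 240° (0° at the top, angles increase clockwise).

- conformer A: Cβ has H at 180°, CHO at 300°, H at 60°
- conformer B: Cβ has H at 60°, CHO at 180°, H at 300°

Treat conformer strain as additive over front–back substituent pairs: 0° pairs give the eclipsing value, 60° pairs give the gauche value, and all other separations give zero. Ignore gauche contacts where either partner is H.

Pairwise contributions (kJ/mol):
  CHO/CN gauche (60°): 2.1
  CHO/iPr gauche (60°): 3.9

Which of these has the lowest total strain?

A (staggered): no non-H gauche contacts → 0.0 kJ/mol.
B (staggered): iPr–CHO gauche; 3.9 = 3.9 kJ/mol.
A has the lowest total (0.0 kJ/mol).

A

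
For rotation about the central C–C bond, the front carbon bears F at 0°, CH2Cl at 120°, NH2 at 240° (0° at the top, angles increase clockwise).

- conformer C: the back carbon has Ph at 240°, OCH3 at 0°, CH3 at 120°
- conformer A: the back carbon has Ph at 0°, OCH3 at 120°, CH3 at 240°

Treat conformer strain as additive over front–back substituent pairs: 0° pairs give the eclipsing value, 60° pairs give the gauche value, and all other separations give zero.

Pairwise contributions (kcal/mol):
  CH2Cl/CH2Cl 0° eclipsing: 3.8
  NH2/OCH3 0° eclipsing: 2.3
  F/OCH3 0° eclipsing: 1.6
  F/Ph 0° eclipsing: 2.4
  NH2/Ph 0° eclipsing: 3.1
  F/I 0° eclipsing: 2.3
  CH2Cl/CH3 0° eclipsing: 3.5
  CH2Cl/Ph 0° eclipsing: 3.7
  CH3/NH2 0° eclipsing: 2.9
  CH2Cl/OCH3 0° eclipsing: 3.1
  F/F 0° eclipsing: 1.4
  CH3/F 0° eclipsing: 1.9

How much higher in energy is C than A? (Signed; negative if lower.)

C (eclipsed): F–OCH3 eclipsed, CH2Cl–CH3 eclipsed, NH2–Ph eclipsed; 1.6 + 3.5 + 3.1 = 8.2 kcal/mol.
A (eclipsed): F–Ph eclipsed, CH2Cl–OCH3 eclipsed, NH2–CH3 eclipsed; 2.4 + 3.1 + 2.9 = 8.4 kcal/mol.
E(C) − E(A) = 8.2 − 8.4 = -0.2 kcal/mol.

-0.2 kcal/mol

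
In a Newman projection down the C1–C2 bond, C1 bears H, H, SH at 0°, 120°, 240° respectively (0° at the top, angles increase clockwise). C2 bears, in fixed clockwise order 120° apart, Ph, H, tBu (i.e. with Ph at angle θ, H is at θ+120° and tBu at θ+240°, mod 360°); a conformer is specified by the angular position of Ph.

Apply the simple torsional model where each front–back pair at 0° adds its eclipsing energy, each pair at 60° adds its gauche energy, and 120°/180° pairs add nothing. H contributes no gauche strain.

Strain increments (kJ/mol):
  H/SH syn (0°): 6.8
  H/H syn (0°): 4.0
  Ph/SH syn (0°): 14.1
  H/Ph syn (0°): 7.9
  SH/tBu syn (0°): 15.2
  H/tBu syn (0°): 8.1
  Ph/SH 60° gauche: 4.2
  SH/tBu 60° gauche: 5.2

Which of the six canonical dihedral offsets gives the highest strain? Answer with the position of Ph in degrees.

Ph at 0° (eclipsed): H(0°)/Ph(0°) eclipsed 7.9; H(120°)/H(120°) eclipsed 4.0; SH(240°)/tBu(240°) eclipsed 15.2 → 27.1 kJ/mol.
Ph at 60° (staggered): SH(240°)/tBu(300°) gauche 5.2 → 5.2 kJ/mol.
Ph at 120° (eclipsed): H(0°)/tBu(0°) eclipsed 8.1; H(120°)/Ph(120°) eclipsed 7.9; SH(240°)/H(240°) eclipsed 6.8 → 22.8 kJ/mol.
Ph at 180° (staggered): SH(240°)/Ph(180°) gauche 4.2 → 4.2 kJ/mol.
Ph at 240° (eclipsed): H(0°)/H(0°) eclipsed 4.0; H(120°)/tBu(120°) eclipsed 8.1; SH(240°)/Ph(240°) eclipsed 14.1 → 26.2 kJ/mol.
Ph at 300° (staggered): SH(240°)/Ph(300°) gauche 4.2; SH(240°)/tBu(180°) gauche 5.2 → 9.4 kJ/mol.
The maximum (27.1 kJ/mol) occurs with Ph at 0°.

0°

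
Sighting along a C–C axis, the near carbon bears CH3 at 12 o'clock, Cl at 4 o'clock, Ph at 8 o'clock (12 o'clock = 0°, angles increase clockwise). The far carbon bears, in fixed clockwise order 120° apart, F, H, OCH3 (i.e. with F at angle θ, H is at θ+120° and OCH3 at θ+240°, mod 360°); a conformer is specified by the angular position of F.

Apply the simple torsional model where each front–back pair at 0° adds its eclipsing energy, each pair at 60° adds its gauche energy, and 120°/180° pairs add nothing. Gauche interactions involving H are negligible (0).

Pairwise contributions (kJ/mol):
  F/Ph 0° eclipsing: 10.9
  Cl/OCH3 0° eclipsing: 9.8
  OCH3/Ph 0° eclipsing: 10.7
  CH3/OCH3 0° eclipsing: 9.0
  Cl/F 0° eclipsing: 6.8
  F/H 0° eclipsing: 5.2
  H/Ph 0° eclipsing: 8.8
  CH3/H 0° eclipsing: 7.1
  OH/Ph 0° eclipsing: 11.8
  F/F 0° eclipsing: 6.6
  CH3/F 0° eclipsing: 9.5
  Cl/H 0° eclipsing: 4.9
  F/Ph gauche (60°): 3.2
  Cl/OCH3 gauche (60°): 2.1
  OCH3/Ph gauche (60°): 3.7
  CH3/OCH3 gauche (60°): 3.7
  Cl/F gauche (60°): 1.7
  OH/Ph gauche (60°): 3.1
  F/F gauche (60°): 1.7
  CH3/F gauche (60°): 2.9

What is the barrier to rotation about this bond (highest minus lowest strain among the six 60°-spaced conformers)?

17.1 kJ/mol

F at 0° (eclipsed): CH3–F eclipsed, Cl–H eclipsed, Ph–OCH3 eclipsed; 9.5 + 4.9 + 10.7 = 25.1 kJ/mol.
F at 60° (staggered): CH3–F gauche, CH3–OCH3 gauche, Cl–F gauche, Ph–OCH3 gauche; 2.9 + 3.7 + 1.7 + 3.7 = 12.0 kJ/mol.
F at 120° (eclipsed): CH3–OCH3 eclipsed, Cl–F eclipsed, Ph–H eclipsed; 9.0 + 6.8 + 8.8 = 24.6 kJ/mol.
F at 180° (staggered): CH3–OCH3 gauche, Cl–F gauche, Cl–OCH3 gauche, Ph–F gauche; 3.7 + 1.7 + 2.1 + 3.2 = 10.7 kJ/mol.
F at 240° (eclipsed): CH3–H eclipsed, Cl–OCH3 eclipsed, Ph–F eclipsed; 7.1 + 9.8 + 10.9 = 27.8 kJ/mol.
F at 300° (staggered): CH3–F gauche, Cl–OCH3 gauche, Ph–F gauche, Ph–OCH3 gauche; 2.9 + 2.1 + 3.2 + 3.7 = 11.9 kJ/mol.
Max at 240° (27.8 kJ/mol), min at 180° (10.7 kJ/mol); barrier = 17.1 kJ/mol.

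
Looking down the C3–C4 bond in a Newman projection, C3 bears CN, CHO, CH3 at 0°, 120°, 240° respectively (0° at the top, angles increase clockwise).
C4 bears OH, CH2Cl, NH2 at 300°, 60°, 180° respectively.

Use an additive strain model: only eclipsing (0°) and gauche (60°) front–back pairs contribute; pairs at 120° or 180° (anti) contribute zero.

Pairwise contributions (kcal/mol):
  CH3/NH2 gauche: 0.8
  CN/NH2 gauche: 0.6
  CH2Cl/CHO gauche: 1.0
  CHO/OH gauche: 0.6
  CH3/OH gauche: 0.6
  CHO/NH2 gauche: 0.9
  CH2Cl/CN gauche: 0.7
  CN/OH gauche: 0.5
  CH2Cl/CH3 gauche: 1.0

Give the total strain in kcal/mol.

4.5 kcal/mol

This conformer is staggered. CN at 0° is gauche with OH at 300° (0.5); CN at 0° is gauche with CH2Cl at 60° (0.7); CHO at 120° is gauche with CH2Cl at 60° (1.0); CHO at 120° is gauche with NH2 at 180° (0.9); CH3 at 240° is gauche with OH at 300° (0.6); CH3 at 240° is gauche with NH2 at 180° (0.8). Total 4.5 kcal/mol.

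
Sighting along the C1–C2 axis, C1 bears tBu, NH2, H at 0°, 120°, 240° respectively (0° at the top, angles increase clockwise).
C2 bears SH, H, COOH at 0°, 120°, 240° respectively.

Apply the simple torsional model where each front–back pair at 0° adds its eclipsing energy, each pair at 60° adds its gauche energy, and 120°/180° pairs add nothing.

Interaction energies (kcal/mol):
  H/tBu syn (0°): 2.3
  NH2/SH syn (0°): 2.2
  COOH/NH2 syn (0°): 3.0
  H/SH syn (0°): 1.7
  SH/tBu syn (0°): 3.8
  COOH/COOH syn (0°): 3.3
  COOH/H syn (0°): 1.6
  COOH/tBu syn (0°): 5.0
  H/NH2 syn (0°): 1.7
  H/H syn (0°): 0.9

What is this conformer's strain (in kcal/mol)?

7.1 kcal/mol

This conformer (eclipsed): tBu(0°)/SH(0°) eclipsed 3.8; NH2(120°)/H(120°) eclipsed 1.7; H(240°)/COOH(240°) eclipsed 1.6 → 7.1 kcal/mol.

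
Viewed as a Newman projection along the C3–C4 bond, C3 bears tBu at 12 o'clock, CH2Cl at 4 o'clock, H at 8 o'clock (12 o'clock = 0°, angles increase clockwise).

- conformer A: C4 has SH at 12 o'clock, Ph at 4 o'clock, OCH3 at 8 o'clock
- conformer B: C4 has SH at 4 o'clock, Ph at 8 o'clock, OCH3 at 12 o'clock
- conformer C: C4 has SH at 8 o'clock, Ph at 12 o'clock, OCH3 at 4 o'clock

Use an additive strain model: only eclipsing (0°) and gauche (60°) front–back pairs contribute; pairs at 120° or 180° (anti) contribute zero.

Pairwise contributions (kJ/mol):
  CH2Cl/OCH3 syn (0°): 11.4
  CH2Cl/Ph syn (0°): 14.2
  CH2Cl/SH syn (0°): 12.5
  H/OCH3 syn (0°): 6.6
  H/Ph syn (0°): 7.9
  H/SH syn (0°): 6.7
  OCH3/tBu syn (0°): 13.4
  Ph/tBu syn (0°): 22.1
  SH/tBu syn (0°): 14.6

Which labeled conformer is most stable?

B

A (eclipsed): tBu(0°)/SH(0°) eclipsed 14.6; CH2Cl(120°)/Ph(120°) eclipsed 14.2; H(240°)/OCH3(240°) eclipsed 6.6 → 35.4 kJ/mol.
B (eclipsed): tBu(0°)/OCH3(0°) eclipsed 13.4; CH2Cl(120°)/SH(120°) eclipsed 12.5; H(240°)/Ph(240°) eclipsed 7.9 → 33.8 kJ/mol.
C (eclipsed): tBu(0°)/Ph(0°) eclipsed 22.1; CH2Cl(120°)/OCH3(120°) eclipsed 11.4; H(240°)/SH(240°) eclipsed 6.7 → 40.2 kJ/mol.
B has the lowest total (33.8 kJ/mol).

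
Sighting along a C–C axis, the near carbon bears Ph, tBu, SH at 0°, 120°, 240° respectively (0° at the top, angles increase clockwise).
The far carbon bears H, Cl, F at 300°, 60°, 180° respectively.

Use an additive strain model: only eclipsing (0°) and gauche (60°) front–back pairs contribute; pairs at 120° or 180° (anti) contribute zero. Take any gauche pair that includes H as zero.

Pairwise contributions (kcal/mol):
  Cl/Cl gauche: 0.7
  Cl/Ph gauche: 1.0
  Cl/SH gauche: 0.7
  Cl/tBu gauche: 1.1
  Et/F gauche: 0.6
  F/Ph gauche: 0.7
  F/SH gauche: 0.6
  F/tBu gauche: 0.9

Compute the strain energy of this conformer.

3.6 kcal/mol

This conformer is staggered. Ph at 0° is gauche with Cl at 60° (1.0); tBu at 120° is gauche with Cl at 60° (1.1); tBu at 120° is gauche with F at 180° (0.9); SH at 240° is gauche with F at 180° (0.6). Total 3.6 kcal/mol.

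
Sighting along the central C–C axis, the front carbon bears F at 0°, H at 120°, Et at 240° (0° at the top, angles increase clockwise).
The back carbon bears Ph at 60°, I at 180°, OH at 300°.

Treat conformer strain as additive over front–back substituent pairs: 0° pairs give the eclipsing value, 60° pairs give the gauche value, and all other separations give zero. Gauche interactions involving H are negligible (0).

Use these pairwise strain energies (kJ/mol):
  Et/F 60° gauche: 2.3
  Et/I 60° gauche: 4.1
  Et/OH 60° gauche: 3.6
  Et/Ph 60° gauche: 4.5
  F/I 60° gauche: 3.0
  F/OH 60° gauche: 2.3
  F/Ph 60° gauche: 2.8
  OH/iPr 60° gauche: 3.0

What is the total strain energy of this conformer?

This conformer is staggered. F at 0° is gauche with Ph at 60° (2.8); F at 0° is gauche with OH at 300° (2.3); Et at 240° is gauche with I at 180° (4.1); Et at 240° is gauche with OH at 300° (3.6). Total 12.8 kJ/mol.

12.8 kJ/mol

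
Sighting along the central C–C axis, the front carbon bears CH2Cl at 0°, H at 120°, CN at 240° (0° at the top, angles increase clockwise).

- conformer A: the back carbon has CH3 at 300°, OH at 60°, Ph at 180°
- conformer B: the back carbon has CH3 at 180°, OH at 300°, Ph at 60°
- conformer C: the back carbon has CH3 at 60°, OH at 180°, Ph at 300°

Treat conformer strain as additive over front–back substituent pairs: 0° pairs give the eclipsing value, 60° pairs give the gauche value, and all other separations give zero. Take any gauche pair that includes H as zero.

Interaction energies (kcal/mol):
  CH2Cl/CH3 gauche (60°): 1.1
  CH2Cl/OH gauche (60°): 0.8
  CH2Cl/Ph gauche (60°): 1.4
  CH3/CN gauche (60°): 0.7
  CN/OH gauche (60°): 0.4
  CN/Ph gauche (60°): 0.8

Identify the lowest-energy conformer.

A (staggered): CH2Cl(0°)/CH3(300°) gauche 1.1; CH2Cl(0°)/OH(60°) gauche 0.8; CN(240°)/CH3(300°) gauche 0.7; CN(240°)/Ph(180°) gauche 0.8 → 3.4 kcal/mol.
B (staggered): CH2Cl(0°)/OH(300°) gauche 0.8; CH2Cl(0°)/Ph(60°) gauche 1.4; CN(240°)/CH3(180°) gauche 0.7; CN(240°)/OH(300°) gauche 0.4 → 3.3 kcal/mol.
C (staggered): CH2Cl(0°)/CH3(60°) gauche 1.1; CH2Cl(0°)/Ph(300°) gauche 1.4; CN(240°)/OH(180°) gauche 0.4; CN(240°)/Ph(300°) gauche 0.8 → 3.7 kcal/mol.
B has the lowest total (3.3 kcal/mol).

B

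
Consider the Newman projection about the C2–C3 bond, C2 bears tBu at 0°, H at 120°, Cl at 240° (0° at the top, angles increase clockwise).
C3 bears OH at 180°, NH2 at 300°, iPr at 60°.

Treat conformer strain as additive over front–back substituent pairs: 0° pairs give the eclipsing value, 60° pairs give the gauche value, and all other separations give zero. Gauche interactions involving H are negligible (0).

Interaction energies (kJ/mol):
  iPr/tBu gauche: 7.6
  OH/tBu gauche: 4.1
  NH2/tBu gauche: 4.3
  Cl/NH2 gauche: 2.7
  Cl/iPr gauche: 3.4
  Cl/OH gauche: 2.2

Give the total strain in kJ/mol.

16.8 kJ/mol

This conformer (staggered): tBu–NH2 gauche, tBu–iPr gauche, Cl–OH gauche, Cl–NH2 gauche; 4.3 + 7.6 + 2.2 + 2.7 = 16.8 kJ/mol.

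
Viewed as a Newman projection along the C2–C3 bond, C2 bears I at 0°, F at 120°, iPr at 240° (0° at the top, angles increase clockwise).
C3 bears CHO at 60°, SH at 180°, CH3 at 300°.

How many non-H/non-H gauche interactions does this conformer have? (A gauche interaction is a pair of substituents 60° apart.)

6

Non-H gauche pairs: I(0°)/CHO(60°); I(0°)/CH3(300°); F(120°)/CHO(60°); F(120°)/SH(180°); iPr(240°)/SH(180°); iPr(240°)/CH3(300°) — 6 interactions.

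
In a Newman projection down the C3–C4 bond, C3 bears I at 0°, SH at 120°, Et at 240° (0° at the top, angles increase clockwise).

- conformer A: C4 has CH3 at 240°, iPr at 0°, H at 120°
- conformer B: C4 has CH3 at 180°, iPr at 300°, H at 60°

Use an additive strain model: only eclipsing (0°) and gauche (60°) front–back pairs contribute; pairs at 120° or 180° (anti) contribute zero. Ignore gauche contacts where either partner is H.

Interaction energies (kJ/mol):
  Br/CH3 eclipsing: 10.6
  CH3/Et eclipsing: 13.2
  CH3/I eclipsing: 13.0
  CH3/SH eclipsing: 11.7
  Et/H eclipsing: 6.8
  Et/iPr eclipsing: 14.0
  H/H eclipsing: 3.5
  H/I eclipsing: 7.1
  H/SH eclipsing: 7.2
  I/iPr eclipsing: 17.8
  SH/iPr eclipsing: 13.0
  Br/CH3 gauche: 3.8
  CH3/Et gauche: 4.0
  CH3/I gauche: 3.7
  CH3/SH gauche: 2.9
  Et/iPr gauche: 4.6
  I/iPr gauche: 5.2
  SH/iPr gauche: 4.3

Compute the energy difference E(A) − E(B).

A (eclipsed): I(0°)/iPr(0°) eclipsed 17.8; SH(120°)/H(120°) eclipsed 7.2; Et(240°)/CH3(240°) eclipsed 13.2 → 38.2 kJ/mol.
B (staggered): I(0°)/iPr(300°) gauche 5.2; SH(120°)/CH3(180°) gauche 2.9; Et(240°)/CH3(180°) gauche 4.0; Et(240°)/iPr(300°) gauche 4.6 → 16.7 kJ/mol.
E(A) − E(B) = 38.2 − 16.7 = +21.5 kJ/mol.

+21.5 kJ/mol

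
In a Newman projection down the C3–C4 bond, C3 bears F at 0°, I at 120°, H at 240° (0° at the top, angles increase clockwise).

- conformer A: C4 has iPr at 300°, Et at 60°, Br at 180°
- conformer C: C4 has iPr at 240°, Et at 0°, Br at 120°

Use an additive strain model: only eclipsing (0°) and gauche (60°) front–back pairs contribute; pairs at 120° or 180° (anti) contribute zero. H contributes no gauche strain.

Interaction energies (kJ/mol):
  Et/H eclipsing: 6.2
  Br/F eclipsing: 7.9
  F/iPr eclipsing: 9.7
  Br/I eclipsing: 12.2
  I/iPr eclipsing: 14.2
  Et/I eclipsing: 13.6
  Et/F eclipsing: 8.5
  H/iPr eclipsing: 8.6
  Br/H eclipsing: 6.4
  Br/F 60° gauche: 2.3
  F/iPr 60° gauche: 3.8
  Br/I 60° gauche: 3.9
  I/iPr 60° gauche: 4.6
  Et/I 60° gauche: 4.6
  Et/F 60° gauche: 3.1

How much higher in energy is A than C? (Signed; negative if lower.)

-13.9 kJ/mol

A (staggered): F–iPr gauche, F–Et gauche, I–Et gauche, I–Br gauche; 3.8 + 3.1 + 4.6 + 3.9 = 15.4 kJ/mol.
C (eclipsed): F–Et eclipsed, I–Br eclipsed, H–iPr eclipsed; 8.5 + 12.2 + 8.6 = 29.3 kJ/mol.
E(A) − E(C) = 15.4 − 29.3 = -13.9 kJ/mol.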